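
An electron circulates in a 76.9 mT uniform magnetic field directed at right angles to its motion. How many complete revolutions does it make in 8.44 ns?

N = 18

T = 2πm/(qB) = 2π(9.11×10^-31) / [(1×1.60×10^-19)(0.0769)] = 4.6521×10^-10 s.
N = t/T = 8.44×10^-9 / 4.6521×10^-10 ≈ 18.14, so 18 complete revolutions.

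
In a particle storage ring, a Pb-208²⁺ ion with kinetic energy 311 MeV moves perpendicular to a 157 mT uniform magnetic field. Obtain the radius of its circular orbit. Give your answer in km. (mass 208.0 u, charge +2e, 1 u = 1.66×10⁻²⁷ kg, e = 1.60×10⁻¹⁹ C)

Convert the energy: K = 311 MeV = 4.98×10^-11 J.
v = √(2K/m) = √(2·4.98×10^-11/3.45×10^-25) = 1.70×10^7 m/s.
r = mv/(qB) = (3.45×10^-25)(1.70×10^7) / [(2×1.60×10^-19)(0.157)] = 117 m.

r ≈ 0.117 km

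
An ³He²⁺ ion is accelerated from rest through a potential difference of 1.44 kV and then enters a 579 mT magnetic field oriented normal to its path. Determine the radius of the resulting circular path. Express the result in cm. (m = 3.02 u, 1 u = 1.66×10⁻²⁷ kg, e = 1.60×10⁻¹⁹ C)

r ≈ 1.16 cm

The kinetic energy gained is K = qV = (2×1.60×10^-19)(1440) = 4.61×10^-16 J.
v = √(2K/m) = 4.29×10^5 m/s.
r = mv/(qB) = (5.01×10^-27)(4.29×10^5) / [(2×1.60×10^-19)(0.579)] = 0.0116 m.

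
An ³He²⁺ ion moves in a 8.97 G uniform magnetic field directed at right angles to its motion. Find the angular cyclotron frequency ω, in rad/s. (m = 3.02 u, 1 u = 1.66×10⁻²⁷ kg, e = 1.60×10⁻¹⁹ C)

ω ≈ 5.73×10^4 rad/s

ω = qB/m = (2×1.60×10^-19)(8.97×10^-4) / (5.01×10^-27) = 5.73×10^4 rad/s.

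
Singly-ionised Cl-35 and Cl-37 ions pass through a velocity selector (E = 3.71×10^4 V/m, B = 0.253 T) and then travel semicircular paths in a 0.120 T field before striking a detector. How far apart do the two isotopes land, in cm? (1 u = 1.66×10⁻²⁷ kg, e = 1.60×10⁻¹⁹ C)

Δd ≈ 5.07 cm

Both emerge at v = E/B₁ = 1.47×10^5 m/s.
r = mv/(qB₂), so r₁ = 0.4437 m and r₂ = 0.4691 m, giving Δr = 0.0254 m.
After a semicircle each ion lands a diameter 2r from the entry slit, so the separation is 2Δr = 0.0507 m.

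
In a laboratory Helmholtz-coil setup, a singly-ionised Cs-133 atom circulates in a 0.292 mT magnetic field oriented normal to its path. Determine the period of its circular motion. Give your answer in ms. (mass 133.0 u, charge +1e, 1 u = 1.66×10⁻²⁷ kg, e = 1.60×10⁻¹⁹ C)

T ≈ 29.7 ms

The cyclotron period is independent of speed: T = 2πm/(qB).
T = 2π(2.21×10^-25) / [(1×1.60×10^-19)(2.92×10^-4)] = 0.0297 s.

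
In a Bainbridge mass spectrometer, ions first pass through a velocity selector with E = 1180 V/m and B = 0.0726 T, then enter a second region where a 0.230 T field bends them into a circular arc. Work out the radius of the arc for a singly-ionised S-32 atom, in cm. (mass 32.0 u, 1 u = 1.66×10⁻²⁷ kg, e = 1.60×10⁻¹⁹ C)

r ≈ 2.35 cm

The selector passes v = E/B = 1180/0.0726 = 1.63×10^4 m/s.
In the deflection region, r = mv/(qB₂) = (5.31×10^-26)(1.63×10^4) / [(1×1.60×10^-19)(0.230)] = 0.0235 m.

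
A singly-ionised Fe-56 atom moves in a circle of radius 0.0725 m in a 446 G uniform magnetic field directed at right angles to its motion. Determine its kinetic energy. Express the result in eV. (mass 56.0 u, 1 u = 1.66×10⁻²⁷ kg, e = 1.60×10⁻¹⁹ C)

K ≈ 9.00 eV

v = qBr/m = (1×1.60×10^-19)(0.0446)(0.0725) / (9.30×10^-26) = 5570 m/s.
K = ½mv² = 0.5·(9.30×10^-26)·(5570)² = 1.44×10^-18 J = 9.00 eV.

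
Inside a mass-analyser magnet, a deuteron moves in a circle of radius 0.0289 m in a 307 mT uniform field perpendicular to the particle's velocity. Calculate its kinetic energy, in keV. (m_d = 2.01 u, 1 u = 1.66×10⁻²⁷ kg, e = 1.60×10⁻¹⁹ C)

v = qBr/m = (1×1.60×10^-19)(0.307)(0.0289) / (3.34×10^-27) = 4.25×10^5 m/s.
K = ½mv² = 0.5·(3.34×10^-27)·(4.25×10^5)² = 3.02×10^-16 J = 1.89 keV.

K ≈ 1.89 keV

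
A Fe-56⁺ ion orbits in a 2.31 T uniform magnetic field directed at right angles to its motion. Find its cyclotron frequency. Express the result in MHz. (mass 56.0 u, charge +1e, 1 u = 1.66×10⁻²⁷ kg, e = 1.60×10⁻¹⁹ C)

f ≈ 0.633 MHz

f = qB/(2πm) = (1×1.60×10^-19)(2.31) / [2π(9.30×10^-26)] = 6.33×10^5 Hz.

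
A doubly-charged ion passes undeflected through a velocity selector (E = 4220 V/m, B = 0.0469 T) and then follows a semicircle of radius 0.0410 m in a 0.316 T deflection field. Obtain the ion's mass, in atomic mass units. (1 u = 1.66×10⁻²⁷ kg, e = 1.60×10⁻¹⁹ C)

v = E/B₁ = 9.00×10^4 m/s.
From r = mv/(qB₂), m = qB₂r/v = (2×1.60×10^-19)(0.316)(0.0410) / (9.00×10^4) = 4.61×10^-26 kg.
In atomic mass units: m = 4.61×10^-26 / 1.66×10^-27 = 27.8 u.

m ≈ 27.8 u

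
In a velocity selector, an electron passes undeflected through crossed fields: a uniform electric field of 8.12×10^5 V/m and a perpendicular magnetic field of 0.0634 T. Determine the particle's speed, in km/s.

For zero net force, qE = qvB, so v = E/B.
v = (8.12×10^5) / (0.0634) = 1.28×10^7 m/s.

v ≈ 12800 km/s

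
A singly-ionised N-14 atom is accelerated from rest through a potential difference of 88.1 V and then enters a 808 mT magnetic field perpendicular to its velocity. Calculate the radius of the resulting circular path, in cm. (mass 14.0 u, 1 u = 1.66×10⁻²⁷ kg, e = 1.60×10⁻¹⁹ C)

The kinetic energy gained is K = qV = (1×1.60×10^-19)(88.1) = 1.41×10^-17 J.
v = √(2K/m) = 3.48×10^4 m/s.
r = mv/(qB) = (2.32×10^-26)(3.48×10^4) / [(1×1.60×10^-19)(0.808)] = 6.26×10^-3 m.

r ≈ 0.626 cm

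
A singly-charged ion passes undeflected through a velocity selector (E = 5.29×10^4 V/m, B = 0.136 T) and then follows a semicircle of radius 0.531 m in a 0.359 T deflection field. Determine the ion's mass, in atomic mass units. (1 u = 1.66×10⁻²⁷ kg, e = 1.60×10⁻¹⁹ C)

v = E/B₁ = 3.89×10^5 m/s.
From r = mv/(qB₂), m = qB₂r/v = (1×1.60×10^-19)(0.359)(0.531) / (3.89×10^5) = 7.84×10^-26 kg.
In atomic mass units: m = 7.84×10^-26 / 1.66×10^-27 = 47.2 u.

m ≈ 47.2 u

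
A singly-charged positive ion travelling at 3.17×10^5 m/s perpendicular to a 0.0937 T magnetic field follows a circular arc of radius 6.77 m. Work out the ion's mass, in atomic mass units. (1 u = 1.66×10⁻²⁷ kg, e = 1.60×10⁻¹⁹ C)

m ≈ 193 u

qvB = mv²/r ⇒ m = qBr/v.
m = (1×1.60×10^-19)(0.0937)(6.77) / (3.17×10^5) = 3.20×10^-25 kg = 193 u.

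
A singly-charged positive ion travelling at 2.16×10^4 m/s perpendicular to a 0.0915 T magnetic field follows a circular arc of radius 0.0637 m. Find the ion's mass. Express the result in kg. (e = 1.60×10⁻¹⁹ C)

qvB = mv²/r ⇒ m = qBr/v.
m = (1×1.60×10^-19)(0.0915)(0.0637) / (2.16×10^4) = 4.32×10^-26 kg.

m ≈ 4.32×10^-26 kg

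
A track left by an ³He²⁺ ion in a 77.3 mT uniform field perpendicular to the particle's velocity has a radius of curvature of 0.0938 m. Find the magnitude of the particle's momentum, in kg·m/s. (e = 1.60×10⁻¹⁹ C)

p ≈ 2.32×10^-21 kg·m/s

Since qvB = mv²/r, the momentum p = mv = qBr.
p = (2×1.60×10^-19)(0.0773)(0.0938) = 2.32×10^-21 kg·m/s.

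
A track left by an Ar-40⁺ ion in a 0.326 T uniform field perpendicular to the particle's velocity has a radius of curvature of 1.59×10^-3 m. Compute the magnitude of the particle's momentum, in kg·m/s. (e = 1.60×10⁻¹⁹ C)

p ≈ 8.29×10^-23 kg·m/s

Since qvB = mv²/r, the momentum p = mv = qBr.
p = (1×1.60×10^-19)(0.326)(1.59×10^-3) = 8.29×10^-23 kg·m/s.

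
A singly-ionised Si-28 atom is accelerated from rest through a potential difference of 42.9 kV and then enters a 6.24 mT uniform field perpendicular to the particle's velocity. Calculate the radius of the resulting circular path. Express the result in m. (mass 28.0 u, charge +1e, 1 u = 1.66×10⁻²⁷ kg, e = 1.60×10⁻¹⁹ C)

The kinetic energy gained is K = qV = (1×1.60×10^-19)(4.29×10^4) = 6.86×10^-15 J.
v = √(2K/m) = 5.43×10^5 m/s.
r = mv/(qB) = (4.65×10^-26)(5.43×10^5) / [(1×1.60×10^-19)(6.24×10^-3)] = 25.3 m.

r ≈ 25.3 m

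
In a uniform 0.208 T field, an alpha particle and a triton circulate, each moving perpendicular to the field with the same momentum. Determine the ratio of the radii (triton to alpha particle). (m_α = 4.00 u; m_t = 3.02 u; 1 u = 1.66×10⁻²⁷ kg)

r = p/(qB) ⇒ at equal p, r ∝ 1/q.
r_{triton}/r_{alpha particle} = 2.00.

ratio ≈ 2.00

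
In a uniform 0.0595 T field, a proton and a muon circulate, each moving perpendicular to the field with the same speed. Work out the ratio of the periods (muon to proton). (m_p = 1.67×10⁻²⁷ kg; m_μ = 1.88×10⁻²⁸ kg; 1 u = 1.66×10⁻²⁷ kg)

ratio ≈ 0.113

T = 2πm/(qB) is independent of speed, so T₂/T₁ = (m₂/q₂)/(m₁/q₁).
T_{muon}/T_{proton} = (1.88×10^-28/1e) / (1.67×10^-27/1e) = 0.113.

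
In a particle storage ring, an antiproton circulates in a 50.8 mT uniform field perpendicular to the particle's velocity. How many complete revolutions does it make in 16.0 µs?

T = 2πm/(qB) = 2π(1.67×10^-27) / [(1×1.60×10^-19)(0.0508)] = 1.2910×10^-6 s.
N = t/T = 1.60×10^-5 / 1.2910×10^-6 ≈ 12.39, so 12 complete revolutions.

N = 12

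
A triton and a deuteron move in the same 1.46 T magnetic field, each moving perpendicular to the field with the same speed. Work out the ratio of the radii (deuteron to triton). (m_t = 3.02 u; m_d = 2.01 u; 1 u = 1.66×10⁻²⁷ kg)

r = mv/(qB) ⇒ at equal v, r ∝ m/q.
r_{deuteron}/r_{triton} = 0.666.

ratio ≈ 0.666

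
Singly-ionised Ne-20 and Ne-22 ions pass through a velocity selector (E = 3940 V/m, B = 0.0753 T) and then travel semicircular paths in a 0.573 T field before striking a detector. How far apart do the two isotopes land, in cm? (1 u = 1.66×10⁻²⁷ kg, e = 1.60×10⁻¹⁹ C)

Δd ≈ 0.379 cm

Both emerge at v = E/B₁ = 5.23×10^4 m/s.
r = mv/(qB₂), so r₁ = 0.01895 m and r₂ = 0.02084 m, giving Δr = 1.89×10^-3 m.
After a semicircle each ion lands a diameter 2r from the entry slit, so the separation is 2Δr = 3.79×10^-3 m.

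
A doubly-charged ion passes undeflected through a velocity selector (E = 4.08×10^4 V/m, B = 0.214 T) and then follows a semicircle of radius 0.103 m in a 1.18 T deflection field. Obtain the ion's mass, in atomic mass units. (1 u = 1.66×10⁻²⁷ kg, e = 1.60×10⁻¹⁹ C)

v = E/B₁ = 1.91×10^5 m/s.
From r = mv/(qB₂), m = qB₂r/v = (2×1.60×10^-19)(1.18)(0.103) / (1.91×10^5) = 2.04×10^-25 kg.
In atomic mass units: m = 2.04×10^-25 / 1.66×10^-27 = 123 u.

m ≈ 123 u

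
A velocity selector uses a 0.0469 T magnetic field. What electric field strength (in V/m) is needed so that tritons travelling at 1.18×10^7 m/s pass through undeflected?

E ≈ 5.53×10^5 V/m

qE = qvB ⇒ E = vB = (1.18×10^7)(0.0469) = 5.53×10^5 V/m.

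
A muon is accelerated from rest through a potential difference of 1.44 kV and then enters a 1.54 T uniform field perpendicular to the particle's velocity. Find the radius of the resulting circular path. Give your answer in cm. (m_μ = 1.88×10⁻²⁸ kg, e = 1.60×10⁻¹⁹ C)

The kinetic energy gained is K = qV = (1×1.60×10^-19)(1440) = 2.30×10^-16 J.
v = √(2K/m) = 1.57×10^6 m/s.
r = mv/(qB) = (1.88×10^-28)(1.57×10^6) / [(1×1.60×10^-19)(1.54)] = 1.19×10^-3 m.

r ≈ 0.119 cm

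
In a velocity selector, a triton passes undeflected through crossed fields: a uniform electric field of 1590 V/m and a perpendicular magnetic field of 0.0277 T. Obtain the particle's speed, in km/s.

v ≈ 57.4 km/s

For zero net force, qE = qvB, so v = E/B.
v = (1590) / (0.0277) = 5.74×10^4 m/s.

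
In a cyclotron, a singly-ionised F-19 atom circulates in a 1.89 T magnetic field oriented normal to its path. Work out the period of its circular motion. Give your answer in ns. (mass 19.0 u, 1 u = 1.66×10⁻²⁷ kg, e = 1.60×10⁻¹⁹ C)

T ≈ 655 ns

The cyclotron period is independent of speed: T = 2πm/(qB).
T = 2π(3.15×10^-26) / [(1×1.60×10^-19)(1.89)] = 6.55×10^-7 s.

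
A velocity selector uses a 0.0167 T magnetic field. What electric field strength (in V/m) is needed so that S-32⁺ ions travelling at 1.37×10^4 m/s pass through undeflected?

E ≈ 229 V/m

qE = qvB ⇒ E = vB = (1.37×10^4)(0.0167) = 229 V/m.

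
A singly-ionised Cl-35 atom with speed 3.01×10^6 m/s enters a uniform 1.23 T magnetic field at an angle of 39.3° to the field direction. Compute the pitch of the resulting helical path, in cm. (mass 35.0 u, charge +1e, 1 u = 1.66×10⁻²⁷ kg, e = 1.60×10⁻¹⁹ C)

The velocity component along B is v∥ = v cos39.3° = 2.33×10^6 m/s.
The cyclotron period T = 2πm/(qB) = 1.85×10^-6 s is set by m, q, B alone.
Pitch = v∥·T = (2.33×10^6)(1.85×10^-6) = 4.32 m.

pitch ≈ 432 cm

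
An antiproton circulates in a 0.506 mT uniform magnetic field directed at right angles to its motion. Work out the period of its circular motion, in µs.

T ≈ 130 µs

The cyclotron period is independent of speed: T = 2πm/(qB).
T = 2π(1.67×10^-27) / [(1×1.60×10^-19)(5.06×10^-4)] = 1.30×10^-4 s.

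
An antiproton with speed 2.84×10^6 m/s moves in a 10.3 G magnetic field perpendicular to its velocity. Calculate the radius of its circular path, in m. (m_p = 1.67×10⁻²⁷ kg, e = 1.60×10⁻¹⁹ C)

r ≈ 28.8 m

The magnetic force provides the centripetal force: qvB = mv²/r, so r = mv/(qB).
r = (1.67×10^-27 kg)(2.84×10^6 m/s) / [(1×1.60×10^-19 C)(1.03×10^-3 T)] = 28.8 m.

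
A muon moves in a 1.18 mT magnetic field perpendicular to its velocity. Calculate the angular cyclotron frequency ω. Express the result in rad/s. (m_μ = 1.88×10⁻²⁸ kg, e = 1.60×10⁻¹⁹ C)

ω ≈ 1.00×10^6 rad/s

ω = qB/m = (1×1.60×10^-19)(1.18×10^-3) / (1.88×10^-28) = 1.00×10^6 rad/s.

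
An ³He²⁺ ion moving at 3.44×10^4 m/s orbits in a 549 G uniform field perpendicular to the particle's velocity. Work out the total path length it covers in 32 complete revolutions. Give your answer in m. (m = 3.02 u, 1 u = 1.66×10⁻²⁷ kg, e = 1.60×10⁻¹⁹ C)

L ≈ 1.97 m

r = mv/(qB) = 9.82×10^-3 m, so one revolution covers 2πr = 0.0617 m.
In 32 revolutions: L = 32·2πr = 1.97 m.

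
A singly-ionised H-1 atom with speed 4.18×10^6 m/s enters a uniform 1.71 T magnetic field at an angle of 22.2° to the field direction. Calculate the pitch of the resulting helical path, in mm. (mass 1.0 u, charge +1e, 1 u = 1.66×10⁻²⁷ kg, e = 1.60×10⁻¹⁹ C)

pitch ≈ 148 mm

The velocity component along B is v∥ = v cos22.2° = 3.87×10^6 m/s.
The cyclotron period T = 2πm/(qB) = 3.81×10^-8 s is set by m, q, B alone.
Pitch = v∥·T = (3.87×10^6)(3.81×10^-8) = 0.148 m.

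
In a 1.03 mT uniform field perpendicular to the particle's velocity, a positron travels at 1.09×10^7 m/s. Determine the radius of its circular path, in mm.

The magnetic force provides the centripetal force: qvB = mv²/r, so r = mv/(qB).
r = (9.11×10^-31 kg)(1.09×10^7 m/s) / [(1×1.60×10^-19 C)(1.03×10^-3 T)] = 0.0603 m.

r ≈ 60.3 mm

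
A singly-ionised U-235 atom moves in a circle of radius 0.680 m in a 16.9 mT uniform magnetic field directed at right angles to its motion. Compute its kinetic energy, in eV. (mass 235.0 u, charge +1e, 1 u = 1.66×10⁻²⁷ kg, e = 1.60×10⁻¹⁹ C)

K ≈ 27.1 eV

v = qBr/m = (1×1.60×10^-19)(0.0169)(0.680) / (3.90×10^-25) = 4710 m/s.
K = ½mv² = 0.5·(3.90×10^-25)·(4710)² = 4.33×10^-18 J = 27.1 eV.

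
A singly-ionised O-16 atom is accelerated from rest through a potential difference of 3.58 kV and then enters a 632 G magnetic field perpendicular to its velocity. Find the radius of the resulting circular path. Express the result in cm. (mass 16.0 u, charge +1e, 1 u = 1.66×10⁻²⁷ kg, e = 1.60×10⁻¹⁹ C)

r ≈ 54.5 cm

The kinetic energy gained is K = qV = (1×1.60×10^-19)(3580) = 5.73×10^-16 J.
v = √(2K/m) = 2.08×10^5 m/s.
r = mv/(qB) = (2.66×10^-26)(2.08×10^5) / [(1×1.60×10^-19)(0.0632)] = 0.545 m.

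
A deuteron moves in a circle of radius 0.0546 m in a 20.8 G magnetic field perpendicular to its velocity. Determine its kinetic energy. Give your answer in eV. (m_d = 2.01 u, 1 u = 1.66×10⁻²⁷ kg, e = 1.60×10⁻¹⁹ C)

K ≈ 0.309 eV

v = qBr/m = (1×1.60×10^-19)(2.08×10^-3)(0.0546) / (3.34×10^-27) = 5450 m/s.
K = ½mv² = 0.5·(3.34×10^-27)·(5450)² = 4.95×10^-20 J = 0.309 eV.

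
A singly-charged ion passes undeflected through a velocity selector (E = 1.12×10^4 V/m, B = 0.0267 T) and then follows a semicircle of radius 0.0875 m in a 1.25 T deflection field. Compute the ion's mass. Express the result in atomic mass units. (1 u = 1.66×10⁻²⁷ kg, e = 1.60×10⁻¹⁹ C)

v = E/B₁ = 4.19×10^5 m/s.
From r = mv/(qB₂), m = qB₂r/v = (1×1.60×10^-19)(1.25)(0.0875) / (4.19×10^5) = 4.17×10^-26 kg.
In atomic mass units: m = 4.17×10^-26 / 1.66×10^-27 = 25.1 u.

m ≈ 25.1 u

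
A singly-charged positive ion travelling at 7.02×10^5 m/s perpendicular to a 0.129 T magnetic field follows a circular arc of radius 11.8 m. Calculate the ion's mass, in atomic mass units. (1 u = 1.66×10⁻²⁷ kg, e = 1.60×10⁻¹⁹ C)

m ≈ 209 u

qvB = mv²/r ⇒ m = qBr/v.
m = (1×1.60×10^-19)(0.129)(11.8) / (7.02×10^5) = 3.47×10^-25 kg = 209 u.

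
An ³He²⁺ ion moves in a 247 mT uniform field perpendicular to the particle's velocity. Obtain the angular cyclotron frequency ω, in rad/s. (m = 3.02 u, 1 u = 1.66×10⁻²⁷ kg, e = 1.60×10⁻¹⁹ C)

ω = qB/m = (2×1.60×10^-19)(0.247) / (5.01×10^-27) = 1.58×10^7 rad/s.

ω ≈ 1.58×10^7 rad/s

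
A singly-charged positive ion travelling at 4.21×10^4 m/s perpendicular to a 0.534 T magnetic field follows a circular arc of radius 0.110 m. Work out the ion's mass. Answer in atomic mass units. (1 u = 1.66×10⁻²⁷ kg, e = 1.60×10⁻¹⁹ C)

qvB = mv²/r ⇒ m = qBr/v.
m = (1×1.60×10^-19)(0.534)(0.110) / (4.21×10^4) = 2.23×10^-25 kg = 134 u.

m ≈ 134 u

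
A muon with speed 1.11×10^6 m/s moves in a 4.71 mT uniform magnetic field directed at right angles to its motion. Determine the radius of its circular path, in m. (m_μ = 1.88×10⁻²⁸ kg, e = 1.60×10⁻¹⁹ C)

r ≈ 0.277 m

The magnetic force provides the centripetal force: qvB = mv²/r, so r = mv/(qB).
r = (1.88×10^-28 kg)(1.11×10^6 m/s) / [(1×1.60×10^-19 C)(4.71×10^-3 T)] = 0.277 m.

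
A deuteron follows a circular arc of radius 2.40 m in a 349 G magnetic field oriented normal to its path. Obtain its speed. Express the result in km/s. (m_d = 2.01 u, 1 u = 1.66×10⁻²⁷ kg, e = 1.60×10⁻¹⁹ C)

From qvB = mv²/r, v = qBr/m.
v = (1×1.60×10^-19)(0.0349)(2.40) / (3.34×10^-27) = 4.02×10^6 m/s.

v ≈ 4020 km/s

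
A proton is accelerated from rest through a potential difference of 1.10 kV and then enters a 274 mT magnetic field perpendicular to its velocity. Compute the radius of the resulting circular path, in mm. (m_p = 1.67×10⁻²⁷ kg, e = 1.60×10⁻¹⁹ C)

r ≈ 17.5 mm

The kinetic energy gained is K = qV = (1×1.60×10^-19)(1100) = 1.76×10^-16 J.
v = √(2K/m) = 4.59×10^5 m/s.
r = mv/(qB) = (1.67×10^-27)(4.59×10^5) / [(1×1.60×10^-19)(0.274)] = 0.0175 m.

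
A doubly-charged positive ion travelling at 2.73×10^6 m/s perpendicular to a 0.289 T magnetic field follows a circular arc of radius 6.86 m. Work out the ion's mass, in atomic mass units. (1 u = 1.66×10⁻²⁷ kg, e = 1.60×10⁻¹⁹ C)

qvB = mv²/r ⇒ m = qBr/v.
m = (2×1.60×10^-19)(0.289)(6.86) / (2.73×10^6) = 2.32×10^-25 kg = 140 u.

m ≈ 140 u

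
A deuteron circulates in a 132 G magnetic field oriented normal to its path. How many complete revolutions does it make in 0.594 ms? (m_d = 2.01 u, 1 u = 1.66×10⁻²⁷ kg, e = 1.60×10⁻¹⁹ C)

N = 59

T = 2πm/(qB) = 2π(3.3366×10^-27) / [(1×1.60×10^-19)(0.0132)] = 9.9264×10^-6 s.
N = t/T = 5.94×10^-4 / 9.9264×10^-6 ≈ 59.84, so 59 complete revolutions.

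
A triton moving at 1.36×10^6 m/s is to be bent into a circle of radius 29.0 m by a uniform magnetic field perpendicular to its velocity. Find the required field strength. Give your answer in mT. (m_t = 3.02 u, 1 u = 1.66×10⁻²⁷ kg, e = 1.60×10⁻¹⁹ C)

qvB = mv²/r gives B = mv/(qr).
B = (5.01×10^-27)(1.36×10^6) / [(1×1.60×10^-19)(29.0)] = 1.47×10^-3 T.

B ≈ 1.47 mT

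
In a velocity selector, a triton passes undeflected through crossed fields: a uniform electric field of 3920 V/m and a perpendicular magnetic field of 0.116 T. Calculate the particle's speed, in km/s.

For zero net force, qE = qvB, so v = E/B.
v = (3920) / (0.116) = 3.38×10^4 m/s.

v ≈ 33.8 km/s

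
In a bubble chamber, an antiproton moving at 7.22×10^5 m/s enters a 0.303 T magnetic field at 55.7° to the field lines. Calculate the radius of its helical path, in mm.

Only the perpendicular component v⊥ = v sin55.7° = 5.96×10^5 m/s is bent by the field.
r = m v⊥ /(qB) = (1.67×10^-27)(5.96×10^5) / [(1×1.60×10^-19)(0.303)] = 0.0205 m.

r ≈ 20.5 mm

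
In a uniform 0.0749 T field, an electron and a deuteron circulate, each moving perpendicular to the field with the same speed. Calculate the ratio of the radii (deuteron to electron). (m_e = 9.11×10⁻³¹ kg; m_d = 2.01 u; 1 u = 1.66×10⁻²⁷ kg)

r = mv/(qB) ⇒ at equal v, r ∝ m/q.
r_{deuteron}/r_{electron} = 3660.

ratio ≈ 3660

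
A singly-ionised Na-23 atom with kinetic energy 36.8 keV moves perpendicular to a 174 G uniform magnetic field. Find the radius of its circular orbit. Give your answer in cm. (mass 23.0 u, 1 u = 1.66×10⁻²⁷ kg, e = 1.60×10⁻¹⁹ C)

Convert the energy: K = 36.8 keV = 5.89×10^-15 J.
v = √(2K/m) = √(2·5.89×10^-15/3.82×10^-26) = 5.55×10^5 m/s.
r = mv/(qB) = (3.82×10^-26)(5.55×10^5) / [(1×1.60×10^-19)(0.0174)] = 7.62 m.

r ≈ 762 cm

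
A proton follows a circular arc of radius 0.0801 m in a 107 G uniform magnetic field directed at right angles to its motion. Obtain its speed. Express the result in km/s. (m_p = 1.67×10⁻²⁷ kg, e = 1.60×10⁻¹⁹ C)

v ≈ 82.1 km/s

From qvB = mv²/r, v = qBr/m.
v = (1×1.60×10^-19)(0.0107)(0.0801) / (1.67×10^-27) = 8.21×10^4 m/s.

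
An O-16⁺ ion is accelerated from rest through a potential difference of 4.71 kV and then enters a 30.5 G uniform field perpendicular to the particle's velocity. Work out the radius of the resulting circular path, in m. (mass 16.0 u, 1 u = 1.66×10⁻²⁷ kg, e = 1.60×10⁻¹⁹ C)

The kinetic energy gained is K = qV = (1×1.60×10^-19)(4710) = 7.54×10^-16 J.
v = √(2K/m) = 2.38×10^5 m/s.
r = mv/(qB) = (2.66×10^-26)(2.38×10^5) / [(1×1.60×10^-19)(3.05×10^-3)] = 13.0 m.

r ≈ 13.0 m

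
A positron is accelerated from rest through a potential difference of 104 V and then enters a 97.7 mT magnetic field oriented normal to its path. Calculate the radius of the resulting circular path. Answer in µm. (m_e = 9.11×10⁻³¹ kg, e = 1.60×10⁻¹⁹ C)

The kinetic energy gained is K = qV = (1×1.60×10^-19)(104) = 1.66×10^-17 J.
v = √(2K/m) = 6.04×10^6 m/s.
r = mv/(qB) = (9.11×10^-31)(6.04×10^6) / [(1×1.60×10^-19)(0.0977)] = 3.52×10^-4 m.

r ≈ 352 µm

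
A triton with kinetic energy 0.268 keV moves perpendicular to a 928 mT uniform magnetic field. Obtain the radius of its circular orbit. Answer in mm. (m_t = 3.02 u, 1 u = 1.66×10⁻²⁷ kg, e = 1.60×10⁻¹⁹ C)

r ≈ 4.42 mm

Convert the energy: K = 0.268 keV = 4.29×10^-17 J.
v = √(2K/m) = √(2·4.29×10^-17/5.01×10^-27) = 1.31×10^5 m/s.
r = mv/(qB) = (5.01×10^-27)(1.31×10^5) / [(1×1.60×10^-19)(0.928)] = 4.42×10^-3 m.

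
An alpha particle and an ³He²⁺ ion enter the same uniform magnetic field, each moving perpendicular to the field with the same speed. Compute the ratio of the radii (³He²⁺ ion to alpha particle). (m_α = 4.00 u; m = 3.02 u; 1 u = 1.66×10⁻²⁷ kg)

r = mv/(qB) ⇒ at equal v, r ∝ m/q.
r_{³He²⁺ ion}/r_{alpha particle} = 0.755.

ratio ≈ 0.755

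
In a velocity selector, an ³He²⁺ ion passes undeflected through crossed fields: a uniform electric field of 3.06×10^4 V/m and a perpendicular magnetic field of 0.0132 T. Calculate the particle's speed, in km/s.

v ≈ 2320 km/s

For zero net force, qE = qvB, so v = E/B.
v = (3.06×10^4) / (0.0132) = 2.32×10^6 m/s.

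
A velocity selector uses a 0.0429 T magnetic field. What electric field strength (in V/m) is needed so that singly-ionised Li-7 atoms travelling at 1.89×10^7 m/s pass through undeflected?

E ≈ 8.11×10^5 V/m

qE = qvB ⇒ E = vB = (1.89×10^7)(0.0429) = 8.11×10^5 V/m.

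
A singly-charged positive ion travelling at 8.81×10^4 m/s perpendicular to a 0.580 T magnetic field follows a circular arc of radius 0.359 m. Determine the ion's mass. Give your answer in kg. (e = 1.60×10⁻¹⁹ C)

qvB = mv²/r ⇒ m = qBr/v.
m = (1×1.60×10^-19)(0.580)(0.359) / (8.81×10^4) = 3.78×10^-25 kg.

m ≈ 3.78×10^-25 kg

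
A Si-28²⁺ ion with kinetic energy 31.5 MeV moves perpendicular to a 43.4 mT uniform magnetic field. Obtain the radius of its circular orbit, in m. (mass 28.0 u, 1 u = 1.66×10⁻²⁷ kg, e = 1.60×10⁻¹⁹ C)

Convert the energy: K = 31.5 MeV = 5.04×10^-12 J.
v = √(2K/m) = √(2·5.04×10^-12/4.65×10^-26) = 1.47×10^7 m/s.
r = mv/(qB) = (4.65×10^-26)(1.47×10^7) / [(2×1.60×10^-19)(0.0434)] = 49.3 m.

r ≈ 49.3 m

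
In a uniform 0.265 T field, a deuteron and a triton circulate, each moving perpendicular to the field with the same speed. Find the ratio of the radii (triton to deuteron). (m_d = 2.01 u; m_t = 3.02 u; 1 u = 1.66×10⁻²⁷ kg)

r = mv/(qB) ⇒ at equal v, r ∝ m/q.
r_{triton}/r_{deuteron} = 1.50.

ratio ≈ 1.50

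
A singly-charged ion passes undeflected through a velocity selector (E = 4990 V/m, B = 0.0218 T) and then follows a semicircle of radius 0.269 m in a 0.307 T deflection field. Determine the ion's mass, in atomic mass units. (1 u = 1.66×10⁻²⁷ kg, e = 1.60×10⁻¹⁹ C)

v = E/B₁ = 2.29×10^5 m/s.
From r = mv/(qB₂), m = qB₂r/v = (1×1.60×10^-19)(0.307)(0.269) / (2.29×10^5) = 5.77×10^-26 kg.
In atomic mass units: m = 5.77×10^-26 / 1.66×10^-27 = 34.8 u.

m ≈ 34.8 u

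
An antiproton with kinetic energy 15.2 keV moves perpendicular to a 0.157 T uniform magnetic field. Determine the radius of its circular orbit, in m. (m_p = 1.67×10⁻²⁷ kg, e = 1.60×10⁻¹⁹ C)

r ≈ 0.113 m

Convert the energy: K = 15.2 keV = 2.43×10^-15 J.
v = √(2K/m) = √(2·2.43×10^-15/1.67×10^-27) = 1.71×10^6 m/s.
r = mv/(qB) = (1.67×10^-27)(1.71×10^6) / [(1×1.60×10^-19)(0.157)] = 0.113 m.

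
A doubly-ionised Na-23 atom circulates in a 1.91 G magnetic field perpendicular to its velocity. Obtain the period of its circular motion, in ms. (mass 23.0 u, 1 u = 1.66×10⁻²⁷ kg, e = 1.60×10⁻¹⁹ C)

The cyclotron period is independent of speed: T = 2πm/(qB).
T = 2π(3.82×10^-26) / [(2×1.60×10^-19)(1.91×10^-4)] = 3.92×10^-3 s.

T ≈ 3.92 ms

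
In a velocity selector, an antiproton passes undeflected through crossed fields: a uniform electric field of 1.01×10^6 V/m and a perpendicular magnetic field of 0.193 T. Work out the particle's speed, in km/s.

v ≈ 5230 km/s

For zero net force, qE = qvB, so v = E/B.
v = (1.01×10^6) / (0.193) = 5.23×10^6 m/s.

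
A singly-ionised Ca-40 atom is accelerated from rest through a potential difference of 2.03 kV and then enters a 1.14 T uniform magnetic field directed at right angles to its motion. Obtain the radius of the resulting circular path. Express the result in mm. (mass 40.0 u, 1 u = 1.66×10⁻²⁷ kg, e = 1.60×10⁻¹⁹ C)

The kinetic energy gained is K = qV = (1×1.60×10^-19)(2030) = 3.25×10^-16 J.
v = √(2K/m) = 9.89×10^4 m/s.
r = mv/(qB) = (6.64×10^-26)(9.89×10^4) / [(1×1.60×10^-19)(1.14)] = 0.0360 m.

r ≈ 36.0 mm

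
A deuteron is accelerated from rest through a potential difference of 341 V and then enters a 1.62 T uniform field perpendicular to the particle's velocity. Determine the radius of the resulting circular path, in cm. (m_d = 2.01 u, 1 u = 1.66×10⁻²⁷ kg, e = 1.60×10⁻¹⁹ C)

The kinetic energy gained is K = qV = (1×1.60×10^-19)(341) = 5.46×10^-17 J.
v = √(2K/m) = 1.81×10^5 m/s.
r = mv/(qB) = (3.34×10^-27)(1.81×10^5) / [(1×1.60×10^-19)(1.62)] = 2.33×10^-3 m.

r ≈ 0.233 cm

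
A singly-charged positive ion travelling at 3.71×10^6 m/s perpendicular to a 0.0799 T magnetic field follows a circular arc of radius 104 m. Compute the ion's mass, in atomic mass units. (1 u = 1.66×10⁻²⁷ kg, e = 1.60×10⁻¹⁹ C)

qvB = mv²/r ⇒ m = qBr/v.
m = (1×1.60×10^-19)(0.0799)(104) / (3.71×10^6) = 3.58×10^-25 kg = 216 u.

m ≈ 216 u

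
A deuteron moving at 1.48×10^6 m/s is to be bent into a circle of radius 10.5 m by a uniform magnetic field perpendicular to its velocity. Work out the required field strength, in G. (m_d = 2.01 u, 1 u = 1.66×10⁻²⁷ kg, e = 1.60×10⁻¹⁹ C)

qvB = mv²/r gives B = mv/(qr).
B = (3.34×10^-27)(1.48×10^6) / [(1×1.60×10^-19)(10.5)] = 2.94×10^-3 T.

B ≈ 29.4 G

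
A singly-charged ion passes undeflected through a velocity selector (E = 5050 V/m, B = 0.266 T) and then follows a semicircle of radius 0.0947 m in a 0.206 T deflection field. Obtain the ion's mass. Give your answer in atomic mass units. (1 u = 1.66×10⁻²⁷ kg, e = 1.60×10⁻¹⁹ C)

v = E/B₁ = 1.90×10^4 m/s.
From r = mv/(qB₂), m = qB₂r/v = (1×1.60×10^-19)(0.206)(0.0947) / (1.90×10^4) = 1.64×10^-25 kg.
In atomic mass units: m = 1.64×10^-25 / 1.66×10^-27 = 99.0 u.

m ≈ 99.0 u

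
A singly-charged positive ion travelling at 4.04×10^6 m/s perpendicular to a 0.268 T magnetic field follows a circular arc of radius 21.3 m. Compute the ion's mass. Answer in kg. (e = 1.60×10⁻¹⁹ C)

m ≈ 2.26×10^-25 kg

qvB = mv²/r ⇒ m = qBr/v.
m = (1×1.60×10^-19)(0.268)(21.3) / (4.04×10^6) = 2.26×10^-25 kg.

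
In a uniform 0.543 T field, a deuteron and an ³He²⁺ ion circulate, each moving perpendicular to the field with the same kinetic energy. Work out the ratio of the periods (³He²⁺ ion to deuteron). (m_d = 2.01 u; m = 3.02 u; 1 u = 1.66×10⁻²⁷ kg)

ratio ≈ 0.751

T = 2πm/(qB) is independent of speed, so T₂/T₁ = (m₂/q₂)/(m₁/q₁).
T_{³He²⁺ ion}/T_{deuteron} = (5.01×10^-27/2e) / (3.34×10^-27/1e) = 0.751.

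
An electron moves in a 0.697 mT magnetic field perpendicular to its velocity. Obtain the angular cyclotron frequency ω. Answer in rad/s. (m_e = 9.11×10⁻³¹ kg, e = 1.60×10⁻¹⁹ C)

ω = qB/m = (1×1.60×10^-19)(6.97×10^-4) / (9.11×10^-31) = 1.22×10^8 rad/s.

ω ≈ 1.22×10^8 rad/s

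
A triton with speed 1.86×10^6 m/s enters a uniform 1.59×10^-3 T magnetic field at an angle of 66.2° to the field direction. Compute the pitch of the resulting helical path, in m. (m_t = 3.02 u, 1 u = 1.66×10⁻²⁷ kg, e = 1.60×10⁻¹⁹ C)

The velocity component along B is v∥ = v cos66.2° = 7.51×10^5 m/s.
The cyclotron period T = 2πm/(qB) = 1.24×10^-4 s is set by m, q, B alone.
Pitch = v∥·T = (7.51×10^5)(1.24×10^-4) = 92.9 m.

pitch ≈ 92.9 m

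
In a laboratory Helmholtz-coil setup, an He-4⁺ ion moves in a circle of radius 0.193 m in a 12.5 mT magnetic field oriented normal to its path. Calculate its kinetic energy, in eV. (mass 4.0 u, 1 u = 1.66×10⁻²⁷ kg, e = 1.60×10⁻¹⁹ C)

K ≈ 70.1 eV

v = qBr/m = (1×1.60×10^-19)(0.0125)(0.193) / (6.64×10^-27) = 5.81×10^4 m/s.
K = ½mv² = 0.5·(6.64×10^-27)·(5.81×10^4)² = 1.12×10^-17 J = 70.1 eV.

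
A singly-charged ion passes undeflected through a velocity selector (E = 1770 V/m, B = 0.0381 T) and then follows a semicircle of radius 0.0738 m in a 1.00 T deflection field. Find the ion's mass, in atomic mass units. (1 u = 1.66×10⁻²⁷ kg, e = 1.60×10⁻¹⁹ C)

v = E/B₁ = 4.65×10^4 m/s.
From r = mv/(qB₂), m = qB₂r/v = (1×1.60×10^-19)(1.00)(0.0738) / (4.65×10^4) = 2.54×10^-25 kg.
In atomic mass units: m = 2.54×10^-25 / 1.66×10^-27 = 153 u.

m ≈ 153 u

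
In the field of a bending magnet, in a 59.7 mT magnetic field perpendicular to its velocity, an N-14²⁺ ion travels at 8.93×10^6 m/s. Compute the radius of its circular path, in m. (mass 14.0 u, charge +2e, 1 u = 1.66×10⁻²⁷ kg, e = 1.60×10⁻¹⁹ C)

The magnetic force provides the centripetal force: qvB = mv²/r, so r = mv/(qB).
r = (2.32×10^-26 kg)(8.93×10^6 m/s) / [(2×1.60×10^-19 C)(0.0597 T)] = 10.9 m.

r ≈ 10.9 m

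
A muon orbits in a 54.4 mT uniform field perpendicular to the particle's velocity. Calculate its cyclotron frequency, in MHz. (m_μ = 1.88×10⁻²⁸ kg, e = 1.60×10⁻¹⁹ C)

f ≈ 7.37 MHz

f = qB/(2πm) = (1×1.60×10^-19)(0.0544) / [2π(1.88×10^-28)] = 7.37×10^6 Hz.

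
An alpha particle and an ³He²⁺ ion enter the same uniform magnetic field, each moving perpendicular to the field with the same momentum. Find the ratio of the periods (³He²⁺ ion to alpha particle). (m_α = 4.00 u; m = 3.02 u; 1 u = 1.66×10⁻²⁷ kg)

ratio ≈ 0.755

T = 2πm/(qB) is independent of speed, so T₂/T₁ = (m₂/q₂)/(m₁/q₁).
T_{³He²⁺ ion}/T_{alpha particle} = (5.01×10^-27/2e) / (6.64×10^-27/2e) = 0.755.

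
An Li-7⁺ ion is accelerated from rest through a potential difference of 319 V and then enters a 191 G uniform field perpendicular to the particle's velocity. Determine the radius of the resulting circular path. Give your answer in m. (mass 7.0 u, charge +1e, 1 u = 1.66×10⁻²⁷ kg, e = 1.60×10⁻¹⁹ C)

r ≈ 0.356 m

The kinetic energy gained is K = qV = (1×1.60×10^-19)(319) = 5.10×10^-17 J.
v = √(2K/m) = 9.37×10^4 m/s.
r = mv/(qB) = (1.16×10^-26)(9.37×10^4) / [(1×1.60×10^-19)(0.0191)] = 0.356 m.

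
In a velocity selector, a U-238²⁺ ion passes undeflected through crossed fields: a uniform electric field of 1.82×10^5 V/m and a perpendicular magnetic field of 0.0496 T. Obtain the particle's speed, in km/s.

For zero net force, qE = qvB, so v = E/B.
v = (1.82×10^5) / (0.0496) = 3.67×10^6 m/s.

v ≈ 3670 km/s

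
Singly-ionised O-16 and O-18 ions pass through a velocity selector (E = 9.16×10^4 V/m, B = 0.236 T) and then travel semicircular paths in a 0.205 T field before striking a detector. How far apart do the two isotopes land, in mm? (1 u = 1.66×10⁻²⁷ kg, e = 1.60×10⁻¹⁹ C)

Both emerge at v = E/B₁ = 3.88×10^5 m/s.
r = mv/(qB₂), so r₁ = 0.3143 m and r₂ = 0.3536 m, giving Δr = 0.0393 m.
After a semicircle each ion lands a diameter 2r from the entry slit, so the separation is 2Δr = 0.0786 m.

Δd ≈ 78.6 mm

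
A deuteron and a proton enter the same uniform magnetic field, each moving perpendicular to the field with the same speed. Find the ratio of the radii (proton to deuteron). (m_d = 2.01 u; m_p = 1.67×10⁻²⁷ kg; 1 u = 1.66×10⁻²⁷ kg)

ratio ≈ 0.501

r = mv/(qB) ⇒ at equal v, r ∝ m/q.
r_{proton}/r_{deuteron} = 0.501.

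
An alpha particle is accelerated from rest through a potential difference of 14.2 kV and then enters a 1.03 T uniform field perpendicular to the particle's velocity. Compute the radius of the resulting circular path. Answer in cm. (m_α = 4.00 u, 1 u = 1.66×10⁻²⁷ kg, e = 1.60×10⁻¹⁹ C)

r ≈ 2.36 cm

The kinetic energy gained is K = qV = (2×1.60×10^-19)(1.42×10^4) = 4.54×10^-15 J.
v = √(2K/m) = 1.17×10^6 m/s.
r = mv/(qB) = (6.64×10^-27)(1.17×10^6) / [(2×1.60×10^-19)(1.03)] = 0.0236 m.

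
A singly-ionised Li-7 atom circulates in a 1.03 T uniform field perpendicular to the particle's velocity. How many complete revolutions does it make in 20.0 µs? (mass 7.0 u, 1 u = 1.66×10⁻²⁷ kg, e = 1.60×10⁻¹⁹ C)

N = 45

T = 2πm/(qB) = 2π(1.162×10^-26) / [(1×1.60×10^-19)(1.03)] = 4.4303×10^-7 s.
N = t/T = 2.00×10^-5 / 4.4303×10^-7 ≈ 45.14, so 45 complete revolutions.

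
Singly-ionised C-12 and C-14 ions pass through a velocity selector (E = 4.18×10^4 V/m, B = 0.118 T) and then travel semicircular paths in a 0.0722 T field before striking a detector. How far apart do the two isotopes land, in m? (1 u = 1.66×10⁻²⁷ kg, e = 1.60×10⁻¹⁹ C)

Both emerge at v = E/B₁ = 3.54×10^5 m/s.
r = mv/(qB₂), so r₁ = 0.611 m and r₂ = 0.713 m, giving Δr = 0.102 m.
After a semicircle each ion lands a diameter 2r from the entry slit, so the separation is 2Δr = 0.204 m.

Δd ≈ 0.204 m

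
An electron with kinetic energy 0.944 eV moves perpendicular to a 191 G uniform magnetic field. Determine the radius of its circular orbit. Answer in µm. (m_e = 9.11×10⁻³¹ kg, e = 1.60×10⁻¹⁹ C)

Convert the energy: K = 0.944 eV = 1.51×10^-19 J.
v = √(2K/m) = √(2·1.51×10^-19/9.11×10^-31) = 5.76×10^5 m/s.
r = mv/(qB) = (9.11×10^-31)(5.76×10^5) / [(1×1.60×10^-19)(0.0191)] = 1.72×10^-4 m.

r ≈ 172 µm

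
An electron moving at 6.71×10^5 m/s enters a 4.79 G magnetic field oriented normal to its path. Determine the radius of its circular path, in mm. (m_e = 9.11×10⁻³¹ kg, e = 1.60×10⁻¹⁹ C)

The magnetic force provides the centripetal force: qvB = mv²/r, so r = mv/(qB).
r = (9.11×10^-31 kg)(6.71×10^5 m/s) / [(1×1.60×10^-19 C)(4.79×10^-4 T)] = 7.98×10^-3 m.

r ≈ 7.98 mm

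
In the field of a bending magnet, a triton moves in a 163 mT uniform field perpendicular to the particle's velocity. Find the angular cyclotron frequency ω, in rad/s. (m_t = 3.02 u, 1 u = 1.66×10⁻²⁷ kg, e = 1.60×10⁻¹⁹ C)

ω ≈ 5.20×10^6 rad/s

ω = qB/m = (1×1.60×10^-19)(0.163) / (5.01×10^-27) = 5.20×10^6 rad/s.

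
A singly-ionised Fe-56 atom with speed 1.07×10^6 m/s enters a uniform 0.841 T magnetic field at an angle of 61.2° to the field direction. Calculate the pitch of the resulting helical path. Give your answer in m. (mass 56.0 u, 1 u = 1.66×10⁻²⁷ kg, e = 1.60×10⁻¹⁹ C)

The velocity component along B is v∥ = v cos61.2° = 5.15×10^5 m/s.
The cyclotron period T = 2πm/(qB) = 4.34×10^-6 s is set by m, q, B alone.
Pitch = v∥·T = (5.15×10^5)(4.34×10^-6) = 2.24 m.

pitch ≈ 2.24 m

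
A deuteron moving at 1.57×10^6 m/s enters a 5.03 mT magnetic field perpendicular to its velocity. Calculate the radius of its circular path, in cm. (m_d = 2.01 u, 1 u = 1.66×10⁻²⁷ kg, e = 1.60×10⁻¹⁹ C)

The magnetic force provides the centripetal force: qvB = mv²/r, so r = mv/(qB).
r = (3.34×10^-27 kg)(1.57×10^6 m/s) / [(1×1.60×10^-19 C)(5.03×10^-3 T)] = 6.51 m.

r ≈ 651 cm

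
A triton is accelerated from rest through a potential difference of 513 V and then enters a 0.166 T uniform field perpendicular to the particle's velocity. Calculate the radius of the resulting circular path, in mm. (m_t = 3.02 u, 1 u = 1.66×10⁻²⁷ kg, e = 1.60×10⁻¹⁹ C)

The kinetic energy gained is K = qV = (1×1.60×10^-19)(513) = 8.21×10^-17 J.
v = √(2K/m) = 1.81×10^5 m/s.
r = mv/(qB) = (5.01×10^-27)(1.81×10^5) / [(1×1.60×10^-19)(0.166)] = 0.0342 m.

r ≈ 34.2 mm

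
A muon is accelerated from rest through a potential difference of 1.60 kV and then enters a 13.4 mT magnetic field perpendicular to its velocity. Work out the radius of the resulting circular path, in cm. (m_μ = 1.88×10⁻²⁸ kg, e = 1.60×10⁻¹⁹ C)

r ≈ 14.5 cm

The kinetic energy gained is K = qV = (1×1.60×10^-19)(1600) = 2.56×10^-16 J.
v = √(2K/m) = 1.65×10^6 m/s.
r = mv/(qB) = (1.88×10^-28)(1.65×10^6) / [(1×1.60×10^-19)(0.0134)] = 0.145 m.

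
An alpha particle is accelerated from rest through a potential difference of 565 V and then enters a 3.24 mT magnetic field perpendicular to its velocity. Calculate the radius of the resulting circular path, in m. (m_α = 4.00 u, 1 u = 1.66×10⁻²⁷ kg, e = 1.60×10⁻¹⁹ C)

The kinetic energy gained is K = qV = (2×1.60×10^-19)(565) = 1.81×10^-16 J.
v = √(2K/m) = 2.33×10^5 m/s.
r = mv/(qB) = (6.64×10^-27)(2.33×10^5) / [(2×1.60×10^-19)(3.24×10^-3)] = 1.49 m.

r ≈ 1.49 m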